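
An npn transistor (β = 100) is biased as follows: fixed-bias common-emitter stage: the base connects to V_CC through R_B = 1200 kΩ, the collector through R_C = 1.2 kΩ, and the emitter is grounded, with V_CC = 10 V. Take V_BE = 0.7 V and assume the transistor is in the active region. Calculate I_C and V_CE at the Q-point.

I_C ≈ 0.78 mA, V_CE ≈ 9.1 V

Base loop: V_CC = I_B·R_B + V_BE, so I_B = (10 − 0.7)/1200 kΩ = 0.00775 mA.
In the active region I_C = β·I_B = 100 × 0.00775 = 0.775 mA.
Collector loop: V_CE = V_CC − I_C·R_C = 10 − 0.775×1.2 = 9.07 V.
Since V_CE = 9.07 V > V_CE(sat) ≈ 0.2 V, the transistor is in the active region as assumed.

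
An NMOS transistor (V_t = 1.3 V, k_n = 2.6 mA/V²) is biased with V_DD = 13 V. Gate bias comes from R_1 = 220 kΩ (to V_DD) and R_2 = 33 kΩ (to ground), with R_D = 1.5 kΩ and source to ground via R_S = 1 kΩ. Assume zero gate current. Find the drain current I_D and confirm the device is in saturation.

V_G = V_DD·R_2/(R_1+R_2) = 13×33/253 = 1.7 V.
Assume saturation: I_D = (k_n/2)(V_GS − V_t)² with V_GS = V_G − I_D·R_S = 1.7 − 1·I_D.
Substituting gives 1.3·I_D² − 2.03·I_D + 0.204 = 0, with roots I_D = 0.108 or 1.45 mA.
The root I_D = 1.45 mA gives V_GS = 0.243 V ≤ V_t, so take I_D = 0.108 mA.
Then V_GS = 1.59 V and V_DS = V_DD − I_D(R_D+R_S) = 13 − 0.108×2.5 = 12.7 V.
Saturation requires V_DS ≥ V_GS − V_t = 0.288 V; 12.7 ≥ 0.288 ✓.

I_D ≈ 0.11 mA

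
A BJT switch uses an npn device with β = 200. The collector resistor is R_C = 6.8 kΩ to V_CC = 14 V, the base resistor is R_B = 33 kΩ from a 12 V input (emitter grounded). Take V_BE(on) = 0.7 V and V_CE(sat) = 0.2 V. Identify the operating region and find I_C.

saturation; I_C ≈ 2 mA

Assume active: I_B = (12 − 0.7)/33 = 0.342 mA, giving I_C = β·I_B = 68.5 mA.
But then V_CE = 14 − 68.5×6.8 = -452 V < V_CE(sat) = 0.2 V — impossible in the active region.
So the transistor is saturated. With V_CE = 0.2 V, I_C = (V_CC − 0.2)/R_C = 13.8/6.8 = 2.03 mA.
Check: β·I_B = 68.5 mA > I_C = 2.03 mA, confirming saturation.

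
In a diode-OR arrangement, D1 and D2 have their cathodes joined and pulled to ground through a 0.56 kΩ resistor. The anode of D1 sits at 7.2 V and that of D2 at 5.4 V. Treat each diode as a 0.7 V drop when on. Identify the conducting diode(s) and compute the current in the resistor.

Assume both conduct. Then node N would need to be at both 7.2−0.7 = 6.5 V and 5.4−0.7 = 4.7 V, which is impossible.
Assume only D1 conducts: V_N = 7.2 − 0.7 = 6.5 V, so I_R = 6.5/0.56 = 11.6 mA.
Check D2: its anode-to-cathode voltage is 5.4 − 6.5 = -1.1 V < 0.7 V, so it is off. The assumption is consistent.

Only D1 conducts; I_R ≈ 12 mA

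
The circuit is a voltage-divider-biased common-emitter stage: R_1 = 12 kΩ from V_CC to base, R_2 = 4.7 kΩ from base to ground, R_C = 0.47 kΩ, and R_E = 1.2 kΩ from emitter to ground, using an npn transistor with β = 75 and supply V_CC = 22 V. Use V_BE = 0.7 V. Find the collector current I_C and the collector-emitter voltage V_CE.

I_C ≈ 4.4 mA, V_CE ≈ 15 V

Thevenize the base divider: V_Th = V_CC·R_2/(R_1+R_2) = 22×4.7/16.7 = 6.19 V, R_Th = R_1‖R_2 = 3.38 kΩ.
Base-emitter loop: V_Th = I_B·R_Th + V_BE + (β+1)I_B·R_E, so I_B = (6.19 − 0.7) / (3.38 + 76×1.2) = 0.0581 mA.
I_C = β·I_B = 75×0.0581 = 4.35 mA, and I_E = (β+1)I_B = 4.41 mA.
V_CE = V_CC − I_C·R_C − I_E·R_E = 22 − 4.35×0.47 − 4.41×1.2 = 14.7 V.
V_CE = 14.7 V > 0.2 V confirms active-region operation.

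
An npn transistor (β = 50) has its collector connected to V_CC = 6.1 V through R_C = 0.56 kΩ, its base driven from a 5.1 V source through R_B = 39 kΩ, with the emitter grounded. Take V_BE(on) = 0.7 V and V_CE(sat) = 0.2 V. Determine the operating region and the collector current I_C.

Assume active. Base-emitter loop: I_B = (V_BB − V_BE)/R_B = (5.1 − 0.7)/39 = 0.113 mA.
I_C = β·I_B = 50×0.113 = 5.64 mA.
V_CE = V_CC − I_C·R_C = 6.1 − 5.64×0.56 = 2.94 V > V_CE(sat), so the active-region assumption holds.

active; I_C ≈ 5.6 mA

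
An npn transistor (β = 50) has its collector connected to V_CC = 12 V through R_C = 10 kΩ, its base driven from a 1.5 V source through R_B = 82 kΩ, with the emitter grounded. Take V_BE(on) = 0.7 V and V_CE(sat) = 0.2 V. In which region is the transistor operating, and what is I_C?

Assume active. Base-emitter loop: I_B = (V_BB − V_BE)/R_B = (1.5 − 0.7)/82 = 0.00976 mA.
I_C = β·I_B = 50×0.00976 = 0.488 mA.
V_CE = V_CC − I_C·R_C = 12 − 0.488×10 = 7.12 V > V_CE(sat), so the active-region assumption holds.

active; I_C ≈ 0.49 mA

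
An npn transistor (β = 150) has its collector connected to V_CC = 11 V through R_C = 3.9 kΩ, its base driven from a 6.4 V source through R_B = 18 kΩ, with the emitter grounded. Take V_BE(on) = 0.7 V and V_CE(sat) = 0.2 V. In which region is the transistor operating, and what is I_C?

Assume active: I_B = (6.4 − 0.7)/18 = 0.317 mA, giving I_C = β·I_B = 47.5 mA.
But then V_CE = 11 − 47.5×3.9 = -174 V < V_CE(sat) = 0.2 V — impossible in the active region.
So the transistor is saturated. With V_CE = 0.2 V, I_C = (V_CC − 0.2)/R_C = 10.8/3.9 = 2.77 mA.
Check: β·I_B = 47.5 mA > I_C = 2.77 mA, confirming saturation.

saturation; I_C ≈ 2.8 mA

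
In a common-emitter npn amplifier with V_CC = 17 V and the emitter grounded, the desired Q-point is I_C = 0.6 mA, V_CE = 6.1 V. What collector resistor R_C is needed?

R_C ≈ 18 kΩ

Collector loop: V_CC = I_C·R_C + V_CE.
R_C = (V_CC − V_CE)/I_C = (17 − 6.1)/0.6 = 18.2 kΩ.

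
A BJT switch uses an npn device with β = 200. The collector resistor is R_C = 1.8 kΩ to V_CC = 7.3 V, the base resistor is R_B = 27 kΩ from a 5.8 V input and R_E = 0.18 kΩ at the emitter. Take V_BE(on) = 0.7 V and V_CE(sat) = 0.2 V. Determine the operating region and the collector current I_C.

saturation; I_C ≈ 3.6 mA

Assume active: I_B = (5.8 − 0.7)/(27 + 201×0.18) = 0.0807 mA, I_C = β·I_B = 16.1 mA.
Then V_CE = 7.3 − 16.1×1.8 − 16.2×0.18 = -24.7 V < 0.2 V — the active assumption fails.
Re-solve with V_CE = 0.2 V. KCL at the emitter: V_E/R_E = (V_BB−0.7−V_E)/R_B + (V_CC−0.2−V_E)/R_C, giving V_E = 0.672 V.
I_C = (V_CC − 0.2 − V_E)/R_C = (7.1 − 0.672)/1.8 = 3.57 mA.
Check: I_B = (5.1 − 0.672)/27 = 0.164 mA, and β·I_B = 32.8 mA > I_C, confirming saturation.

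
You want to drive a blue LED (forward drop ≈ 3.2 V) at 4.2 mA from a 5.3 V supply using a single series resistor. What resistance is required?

The resistor drops V_S − V_D = 5.3 − 3.2 = 2.1 V at 4.2 mA.
R = 2.1 V / 4.2 mA = 0.5 kΩ.

R ≈ 0.5 kΩ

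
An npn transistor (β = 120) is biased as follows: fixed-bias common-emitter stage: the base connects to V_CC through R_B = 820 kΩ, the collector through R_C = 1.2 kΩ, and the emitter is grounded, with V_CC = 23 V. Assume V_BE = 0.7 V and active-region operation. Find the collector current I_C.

Base loop: V_CC = I_B·R_B + V_BE, so I_B = (23 − 0.7)/820 kΩ = 0.0272 mA.
In the active region I_C = β·I_B = 120 × 0.0272 = 3.26 mA.
Collector loop: V_CE = V_CC − I_C·R_C = 23 − 3.26×1.2 = 19.1 V.
Since V_CE = 19.1 V > V_CE(sat) ≈ 0.2 V, the transistor is in the active region as assumed.

I_C ≈ 3.3 mA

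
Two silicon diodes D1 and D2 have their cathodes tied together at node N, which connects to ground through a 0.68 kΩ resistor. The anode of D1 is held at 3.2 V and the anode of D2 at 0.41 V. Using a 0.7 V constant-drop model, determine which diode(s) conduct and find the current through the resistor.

Only D1 conducts; I_R ≈ 3.7 mA

Assume both conduct. Then node N would need to be at both 3.2−0.7 = 2.5 V and 0.41−0.7 = -0.29 V, which is impossible.
Assume only D1 conducts: V_N = 3.2 − 0.7 = 2.5 V, so I_R = 2.5/0.68 = 3.68 mA.
Check D2: its anode-to-cathode voltage is 0.41 − 2.5 = -2.09 V < 0.7 V, so it is off. The assumption is consistent.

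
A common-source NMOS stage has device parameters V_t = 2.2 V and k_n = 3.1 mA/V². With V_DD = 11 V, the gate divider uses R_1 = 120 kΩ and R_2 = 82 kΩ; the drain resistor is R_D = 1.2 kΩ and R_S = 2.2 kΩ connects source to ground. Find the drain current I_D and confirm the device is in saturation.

V_G = V_DD·R_2/(R_1+R_2) = 11×82/202 = 4.47 V.
Assume saturation: I_D = (k_n/2)(V_GS − V_t)² with V_GS = V_G − I_D·R_S = 4.47 − 2.2·I_D.
Substituting gives 7.5·I_D² − 16.4·I_D + 7.95 = 0, with roots I_D = 0.72 or 1.47 mA.
The root I_D = 1.47 mA gives V_GS = 1.23 V ≤ V_t, so take I_D = 0.72 mA.
Then V_GS = 2.88 V and V_DS = V_DD − I_D(R_D+R_S) = 11 − 0.72×3.4 = 8.55 V.
Saturation requires V_DS ≥ V_GS − V_t = 0.682 V; 8.55 ≥ 0.682 ✓.

I_D ≈ 0.72 mA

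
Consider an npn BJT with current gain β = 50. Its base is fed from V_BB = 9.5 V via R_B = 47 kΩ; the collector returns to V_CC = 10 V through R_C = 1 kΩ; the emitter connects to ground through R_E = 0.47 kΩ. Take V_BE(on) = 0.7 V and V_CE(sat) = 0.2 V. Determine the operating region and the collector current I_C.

active; I_C ≈ 6.2 mA

Assume active. Base-emitter loop: I_B = (V_BB − V_BE)/(R_B + (β+1)R_E) = (9.5 − 0.7)/(47 + 51×0.47) = 0.124 mA.
I_C = β·I_B = 50×0.124 = 6.2 mA.
V_CE = V_CC − I_C·R_C − I_E·R_E = 10 − 6.2×1 − 6.32×0.47 = 0.828 V > V_CE(sat), so the active-region assumption holds.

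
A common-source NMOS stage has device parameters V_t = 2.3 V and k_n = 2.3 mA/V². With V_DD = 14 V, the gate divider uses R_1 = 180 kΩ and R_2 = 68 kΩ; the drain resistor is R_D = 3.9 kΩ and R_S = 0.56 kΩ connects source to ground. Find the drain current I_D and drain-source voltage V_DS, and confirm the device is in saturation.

I_D ≈ 1 mA, V_DS ≈ 9.3 V

V_G = V_DD·R_2/(R_1+R_2) = 14×68/248 = 3.84 V.
Assume saturation: I_D = (k_n/2)(V_GS − V_t)² with V_GS = V_G − I_D·R_S = 3.84 − 0.56·I_D.
Substituting gives 0.361·I_D² − 2.98·I_D + 2.72 = 0, with roots I_D = 1.05 or 7.22 mA.
The root I_D = 7.22 mA gives V_GS = -0.206 V ≤ V_t, so take I_D = 1.05 mA.
Then V_GS = 3.25 V and V_DS = V_DD − I_D(R_D+R_S) = 14 − 1.05×4.46 = 9.34 V.
Saturation requires V_DS ≥ V_GS − V_t = 0.953 V; 9.34 ≥ 0.953 ✓.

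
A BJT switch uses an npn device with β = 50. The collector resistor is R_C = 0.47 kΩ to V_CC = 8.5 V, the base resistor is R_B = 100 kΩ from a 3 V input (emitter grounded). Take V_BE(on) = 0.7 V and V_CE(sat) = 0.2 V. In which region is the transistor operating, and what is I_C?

Assume active. Base-emitter loop: I_B = (V_BB − V_BE)/R_B = (3 − 0.7)/100 = 0.023 mA.
I_C = β·I_B = 50×0.023 = 1.15 mA.
V_CE = V_CC − I_C·R_C = 8.5 − 1.15×0.47 = 7.96 V > V_CE(sat), so the active-region assumption holds.

active; I_C ≈ 1.1 mA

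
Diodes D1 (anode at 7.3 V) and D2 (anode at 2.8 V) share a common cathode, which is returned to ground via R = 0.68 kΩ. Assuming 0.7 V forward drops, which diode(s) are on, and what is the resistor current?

Only D1 conducts; I_R ≈ 9.7 mA

Assume both conduct. Then node N would need to be at both 7.3−0.7 = 6.6 V and 2.8−0.7 = 2.1 V, which is impossible.
Assume only D1 conducts: V_N = 7.3 − 0.7 = 6.6 V, so I_R = 6.6/0.68 = 9.71 mA.
Check D2: its anode-to-cathode voltage is 2.8 − 6.6 = -3.8 V < 0.7 V, so it is off. The assumption is consistent.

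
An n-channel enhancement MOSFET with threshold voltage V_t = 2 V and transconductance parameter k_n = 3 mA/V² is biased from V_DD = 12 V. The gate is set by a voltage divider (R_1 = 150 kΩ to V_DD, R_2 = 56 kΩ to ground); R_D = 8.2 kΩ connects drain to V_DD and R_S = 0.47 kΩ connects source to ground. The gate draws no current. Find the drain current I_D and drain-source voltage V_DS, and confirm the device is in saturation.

I_D ≈ 0.97 mA, V_DS ≈ 3.6 V

V_G = V_DD·R_2/(R_1+R_2) = 12×56/206 = 3.26 V.
Assume saturation: I_D = (k_n/2)(V_GS − V_t)² with V_GS = V_G − I_D·R_S = 3.26 − 0.47·I_D.
Substituting gives 0.331·I_D² − 2.78·I_D + 2.39 = 0, with roots I_D = 0.972 or 7.42 mA.
The root I_D = 7.42 mA gives V_GS = -0.224 V ≤ V_t, so take I_D = 0.972 mA.
Then V_GS = 2.81 V and V_DS = V_DD − I_D(R_D+R_S) = 12 − 0.972×8.67 = 3.57 V.
Saturation requires V_DS ≥ V_GS − V_t = 0.805 V; 3.57 ≥ 0.805 ✓.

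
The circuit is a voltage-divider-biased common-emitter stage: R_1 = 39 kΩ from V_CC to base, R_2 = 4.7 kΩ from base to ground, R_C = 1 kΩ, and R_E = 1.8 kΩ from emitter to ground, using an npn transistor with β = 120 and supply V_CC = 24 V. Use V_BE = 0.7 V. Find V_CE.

Thevenize the base divider: V_Th = V_CC·R_2/(R_1+R_2) = 24×4.7/43.7 = 2.58 V, R_Th = R_1‖R_2 = 4.19 kΩ.
Base-emitter loop: V_Th = I_B·R_Th + V_BE + (β+1)I_B·R_E, so I_B = (2.58 − 0.7) / (4.19 + 121×1.8) = 0.00847 mA.
I_C = β·I_B = 120×0.00847 = 1.02 mA, and I_E = (β+1)I_B = 1.03 mA.
V_CE = V_CC − I_C·R_C − I_E·R_E = 24 − 1.02×1 − 1.03×1.8 = 21.1 V.
V_CE = 21.1 V > 0.2 V confirms active-region operation.

V_CE ≈ 21 V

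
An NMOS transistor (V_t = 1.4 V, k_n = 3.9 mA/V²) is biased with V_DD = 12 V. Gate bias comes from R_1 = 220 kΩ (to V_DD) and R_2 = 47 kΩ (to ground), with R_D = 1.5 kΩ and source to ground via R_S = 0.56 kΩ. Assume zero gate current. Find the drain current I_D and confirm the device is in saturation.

V_G = V_DD·R_2/(R_1+R_2) = 12×47/267 = 2.11 V.
Assume saturation: I_D = (k_n/2)(V_GS − V_t)² with V_GS = V_G − I_D·R_S = 2.11 − 0.56·I_D.
Substituting gives 0.612·I_D² − 2.56·I_D + 0.99 = 0, with roots I_D = 0.432 or 3.75 mA.
The root I_D = 3.75 mA gives V_GS = 0.0137 V ≤ V_t, so take I_D = 0.432 mA.
Then V_GS = 1.87 V and V_DS = V_DD − I_D(R_D+R_S) = 12 − 0.432×2.06 = 11.1 V.
Saturation requires V_DS ≥ V_GS − V_t = 0.471 V; 11.1 ≥ 0.471 ✓.

I_D ≈ 0.43 mA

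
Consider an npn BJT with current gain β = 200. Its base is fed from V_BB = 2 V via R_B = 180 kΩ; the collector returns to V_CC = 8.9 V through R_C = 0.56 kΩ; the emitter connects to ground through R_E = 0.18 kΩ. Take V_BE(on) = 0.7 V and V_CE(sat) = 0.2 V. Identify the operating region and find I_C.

active; I_C ≈ 1.2 mA

Assume active. Base-emitter loop: I_B = (V_BB − V_BE)/(R_B + (β+1)R_E) = (2 − 0.7)/(180 + 201×0.18) = 0.00601 mA.
I_C = β·I_B = 200×0.00601 = 1.2 mA.
V_CE = V_CC − I_C·R_C − I_E·R_E = 8.9 − 1.2×0.56 − 1.21×0.18 = 8.01 V > V_CE(sat), so the active-region assumption holds.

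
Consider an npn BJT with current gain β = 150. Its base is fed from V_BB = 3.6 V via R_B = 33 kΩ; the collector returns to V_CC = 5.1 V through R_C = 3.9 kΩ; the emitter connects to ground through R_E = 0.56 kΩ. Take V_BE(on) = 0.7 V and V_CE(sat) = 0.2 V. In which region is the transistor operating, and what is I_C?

Assume active: I_B = (3.6 − 0.7)/(33 + 151×0.56) = 0.0247 mA, I_C = β·I_B = 3.7 mA.
Then V_CE = 5.1 − 3.7×3.9 − 3.72×0.56 = -11.4 V < 0.2 V — the active assumption fails.
Re-solve with V_CE = 0.2 V. KCL at the emitter: V_E/R_E = (V_BB−0.7−V_E)/R_B + (V_CC−0.2−V_E)/R_C, giving V_E = 0.649 V.
I_C = (V_CC − 0.2 − V_E)/R_C = (4.9 − 0.649)/3.9 = 1.09 mA.
Check: I_B = (2.9 − 0.649)/33 = 0.0682 mA, and β·I_B = 10.2 mA > I_C, confirming saturation.

saturation; I_C ≈ 1.1 mA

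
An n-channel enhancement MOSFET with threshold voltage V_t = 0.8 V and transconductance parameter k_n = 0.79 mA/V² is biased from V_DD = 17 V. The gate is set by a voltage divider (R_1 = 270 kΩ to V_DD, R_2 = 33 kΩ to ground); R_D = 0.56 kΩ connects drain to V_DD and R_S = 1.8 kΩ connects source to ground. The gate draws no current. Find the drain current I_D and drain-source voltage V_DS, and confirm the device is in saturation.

I_D ≈ 0.19 mA, V_DS ≈ 17 V

V_G = V_DD·R_2/(R_1+R_2) = 17×33/303 = 1.85 V.
Assume saturation: I_D = (k_n/2)(V_GS − V_t)² with V_GS = V_G − I_D·R_S = 1.85 − 1.8·I_D.
Substituting gives 1.28·I_D² − 2.5·I_D + 0.437 = 0, with roots I_D = 0.194 or 1.76 mA.
The root I_D = 1.76 mA gives V_GS = -1.31 V ≤ V_t, so take I_D = 0.194 mA.
Then V_GS = 1.5 V and V_DS = V_DD − I_D(R_D+R_S) = 17 − 0.194×2.36 = 16.5 V.
Saturation requires V_DS ≥ V_GS − V_t = 0.702 V; 16.5 ≥ 0.702 ✓.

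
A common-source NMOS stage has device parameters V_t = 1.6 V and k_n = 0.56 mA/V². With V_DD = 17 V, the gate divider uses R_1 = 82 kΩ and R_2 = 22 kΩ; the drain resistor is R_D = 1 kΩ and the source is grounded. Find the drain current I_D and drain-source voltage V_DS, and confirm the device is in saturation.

V_G = V_DD·R_2/(R_1+R_2) = 17×22/104 = 3.6 V. With the source grounded, V_GS = V_G = 3.6 V.
Assume saturation: I_D = (k_n/2)(V_GS − V_t)² = (0.56/2)×(3.6 − 1.6)² = 0.28×2² = 1.12 mA.
V_DS = V_DD − I_D·R_D = 17 − 1.12×1 = 15.9 V.
Saturation requires V_DS ≥ V_GS − V_t = 2 V; 15.9 ≥ 2 ✓.

I_D ≈ 1.1 mA, V_DS ≈ 16 V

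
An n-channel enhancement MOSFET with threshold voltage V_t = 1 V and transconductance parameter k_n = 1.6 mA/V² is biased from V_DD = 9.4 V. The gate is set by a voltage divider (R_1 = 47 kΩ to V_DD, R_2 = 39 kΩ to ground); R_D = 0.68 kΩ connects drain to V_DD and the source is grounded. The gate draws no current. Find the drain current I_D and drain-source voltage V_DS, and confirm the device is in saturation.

V_G = V_DD·R_2/(R_1+R_2) = 9.4×39/86 = 4.26 V. With the source grounded, V_GS = V_G = 4.26 V.
Assume saturation: I_D = (k_n/2)(V_GS − V_t)² = (1.6/2)×(4.26 − 1)² = 0.8×3.26² = 8.52 mA.
V_DS = V_DD − I_D·R_D = 9.4 − 8.52×0.68 = 3.61 V.
Saturation requires V_DS ≥ V_GS − V_t = 3.26 V; 3.61 ≥ 3.26 ✓.

I_D ≈ 8.5 mA, V_DS ≈ 3.6 V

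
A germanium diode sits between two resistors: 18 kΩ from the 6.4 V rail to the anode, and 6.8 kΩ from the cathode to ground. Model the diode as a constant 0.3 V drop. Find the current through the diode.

The two resistors are in series with the diode, so KVL gives 6.4 = I·18 + 0.3 + I·6.8.
I = (6.4 − 0.3) / (18 + 6.8) kΩ = 6.1 / 24.8 = 0.246 mA.

I ≈ 0.25 mA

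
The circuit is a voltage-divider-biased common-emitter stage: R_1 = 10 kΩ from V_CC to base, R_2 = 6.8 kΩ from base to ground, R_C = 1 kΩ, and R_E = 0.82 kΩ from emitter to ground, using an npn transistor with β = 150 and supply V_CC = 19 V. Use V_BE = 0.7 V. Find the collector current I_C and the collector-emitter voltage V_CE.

I_C ≈ 8.2 mA, V_CE ≈ 4 V

Thevenize the base divider: V_Th = V_CC·R_2/(R_1+R_2) = 19×6.8/16.8 = 7.69 V, R_Th = R_1‖R_2 = 4.05 kΩ.
Base-emitter loop: V_Th = I_B·R_Th + V_BE + (β+1)I_B·R_E, so I_B = (7.69 − 0.7) / (4.05 + 151×0.82) = 0.0547 mA.
I_C = β·I_B = 150×0.0547 = 8.2 mA, and I_E = (β+1)I_B = 8.26 mA.
V_CE = V_CC − I_C·R_C − I_E·R_E = 19 − 8.2×1 − 8.26×0.82 = 4.03 V.
V_CE = 4.03 V > 0.2 V confirms active-region operation.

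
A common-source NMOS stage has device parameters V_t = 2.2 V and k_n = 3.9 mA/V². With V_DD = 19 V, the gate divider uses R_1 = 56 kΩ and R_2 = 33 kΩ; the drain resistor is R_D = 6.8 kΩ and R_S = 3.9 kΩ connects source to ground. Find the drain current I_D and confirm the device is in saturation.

I_D ≈ 1.1 mA

V_G = V_DD·R_2/(R_1+R_2) = 19×33/89 = 7.04 V.
Assume saturation: I_D = (k_n/2)(V_GS − V_t)² with V_GS = V_G − I_D·R_S = 7.04 − 3.9·I_D.
Substituting gives 29.7·I_D² − 74.7·I_D + 45.8 = 0, with roots I_D = 1.05 or 1.46 mA.
The root I_D = 1.46 mA gives V_GS = 1.33 V ≤ V_t, so take I_D = 1.05 mA.
Then V_GS = 2.94 V and V_DS = V_DD − I_D(R_D+R_S) = 19 − 1.05×10.7 = 7.72 V.
Saturation requires V_DS ≥ V_GS − V_t = 0.735 V; 7.72 ≥ 0.735 ✓.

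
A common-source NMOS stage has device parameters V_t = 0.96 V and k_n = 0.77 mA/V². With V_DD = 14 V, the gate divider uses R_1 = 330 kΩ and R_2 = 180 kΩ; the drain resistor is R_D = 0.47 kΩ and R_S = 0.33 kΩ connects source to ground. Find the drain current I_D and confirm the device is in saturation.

I_D ≈ 3.3 mA

V_G = V_DD·R_2/(R_1+R_2) = 14×180/510 = 4.94 V.
Assume saturation: I_D = (k_n/2)(V_GS − V_t)² with V_GS = V_G − I_D·R_S = 4.94 − 0.33·I_D.
Substituting gives 0.0419·I_D² − 2.01·I_D + 6.1 = 0, with roots I_D = 3.25 or 44.7 mA.
The root I_D = 44.7 mA gives V_GS = -9.82 V ≤ V_t, so take I_D = 3.25 mA.
Then V_GS = 3.87 V and V_DS = V_DD − I_D(R_D+R_S) = 14 − 3.25×0.8 = 11.4 V.
Saturation requires V_DS ≥ V_GS − V_t = 2.91 V; 11.4 ≥ 2.91 ✓.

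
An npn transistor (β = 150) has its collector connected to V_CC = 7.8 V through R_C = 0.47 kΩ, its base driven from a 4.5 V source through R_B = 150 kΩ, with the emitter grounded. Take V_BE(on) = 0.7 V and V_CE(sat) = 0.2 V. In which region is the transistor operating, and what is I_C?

active; I_C ≈ 3.8 mA

Assume active. Base-emitter loop: I_B = (V_BB − V_BE)/R_B = (4.5 − 0.7)/150 = 0.0253 mA.
I_C = β·I_B = 150×0.0253 = 3.8 mA.
V_CE = V_CC − I_C·R_C = 7.8 − 3.8×0.47 = 6.01 V > V_CE(sat), so the active-region assumption holds.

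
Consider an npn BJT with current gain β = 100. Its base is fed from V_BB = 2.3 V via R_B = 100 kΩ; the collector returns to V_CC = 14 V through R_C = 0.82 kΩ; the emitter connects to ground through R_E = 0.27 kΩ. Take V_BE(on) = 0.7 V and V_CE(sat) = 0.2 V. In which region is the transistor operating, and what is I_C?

Assume active. Base-emitter loop: I_B = (V_BB − V_BE)/(R_B + (β+1)R_E) = (2.3 − 0.7)/(100 + 101×0.27) = 0.0126 mA.
I_C = β·I_B = 100×0.0126 = 1.26 mA.
V_CE = V_CC − I_C·R_C − I_E·R_E = 14 − 1.26×0.82 − 1.27×0.27 = 12.6 V > V_CE(sat), so the active-region assumption holds.

active; I_C ≈ 1.3 mA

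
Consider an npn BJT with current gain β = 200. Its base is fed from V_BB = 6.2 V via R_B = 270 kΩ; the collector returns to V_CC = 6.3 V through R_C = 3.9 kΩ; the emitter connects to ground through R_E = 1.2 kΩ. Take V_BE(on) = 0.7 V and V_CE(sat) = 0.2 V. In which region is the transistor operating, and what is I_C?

saturation; I_C ≈ 1.2 mA

Assume active: I_B = (6.2 − 0.7)/(270 + 201×1.2) = 0.0108 mA, I_C = β·I_B = 2.15 mA.
Then V_CE = 6.3 − 2.15×3.9 − 2.16×1.2 = -4.69 V < 0.2 V — the active assumption fails.
Re-solve with V_CE = 0.2 V. KCL at the emitter: V_E/R_E = (V_BB−0.7−V_E)/R_B + (V_CC−0.2−V_E)/R_C, giving V_E = 1.45 V.
I_C = (V_CC − 0.2 − V_E)/R_C = (6.1 − 1.45)/3.9 = 1.19 mA.
Check: I_B = (5.5 − 1.45)/270 = 0.015 mA, and β·I_B = 3 mA > I_C, confirming saturation.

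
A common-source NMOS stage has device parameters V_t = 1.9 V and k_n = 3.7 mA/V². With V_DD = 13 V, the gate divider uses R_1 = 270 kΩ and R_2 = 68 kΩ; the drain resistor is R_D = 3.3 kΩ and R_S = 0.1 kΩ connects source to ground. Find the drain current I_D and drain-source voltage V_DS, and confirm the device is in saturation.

I_D ≈ 0.76 mA, V_DS ≈ 10 V

V_G = V_DD·R_2/(R_1+R_2) = 13×68/338 = 2.62 V.
Assume saturation: I_D = (k_n/2)(V_GS − V_t)² with V_GS = V_G − I_D·R_S = 2.62 − 0.1·I_D.
Substituting gives 0.0185·I_D² − 1.26·I_D + 0.947 = 0, with roots I_D = 0.757 or 67.6 mA.
The root I_D = 67.6 mA gives V_GS = -4.15 V ≤ V_t, so take I_D = 0.757 mA.
Then V_GS = 2.54 V and V_DS = V_DD − I_D(R_D+R_S) = 13 − 0.757×3.4 = 10.4 V.
Saturation requires V_DS ≥ V_GS − V_t = 0.64 V; 10.4 ≥ 0.64 ✓.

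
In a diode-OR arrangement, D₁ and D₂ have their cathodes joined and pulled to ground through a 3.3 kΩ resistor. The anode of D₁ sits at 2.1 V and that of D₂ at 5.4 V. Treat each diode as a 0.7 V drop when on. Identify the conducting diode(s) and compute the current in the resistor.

Assume both conduct. Then node N would need to be at both 2.1−0.7 = 1.4 V and 5.4−0.7 = 4.7 V, which is impossible.
Assume only D₂ conducts: V_N = 5.4 − 0.7 = 4.7 V, so I_R = 4.7/3.3 = 1.42 mA.
Check D₁: its anode-to-cathode voltage is 2.1 − 4.7 = -2.6 V < 0.7 V, so it is off. The assumption is consistent.

Only D₂ conducts; I_R ≈ 1.4 mA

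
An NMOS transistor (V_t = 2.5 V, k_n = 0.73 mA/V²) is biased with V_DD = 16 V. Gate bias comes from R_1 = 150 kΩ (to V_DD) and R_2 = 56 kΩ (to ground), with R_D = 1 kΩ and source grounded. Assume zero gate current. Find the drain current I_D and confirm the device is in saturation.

I_D ≈ 1.2 mA

V_G = V_DD·R_2/(R_1+R_2) = 16×56/206 = 4.35 V. With the source grounded, V_GS = V_G = 4.35 V.
Assume saturation: I_D = (k_n/2)(V_GS − V_t)² = (0.73/2)×(4.35 − 2.5)² = 0.365×1.85² = 1.25 mA.
V_DS = V_DD − I_D·R_D = 16 − 1.25×1 = 14.8 V.
Saturation requires V_DS ≥ V_GS − V_t = 1.85 V; 14.8 ≥ 1.85 ✓.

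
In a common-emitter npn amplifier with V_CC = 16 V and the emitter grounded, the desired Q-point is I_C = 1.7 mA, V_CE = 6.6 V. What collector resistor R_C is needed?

Collector loop: V_CC = I_C·R_C + V_CE.
R_C = (V_CC − V_CE)/I_C = (16 − 6.6)/1.7 = 5.53 kΩ.

R_C ≈ 5.5 kΩ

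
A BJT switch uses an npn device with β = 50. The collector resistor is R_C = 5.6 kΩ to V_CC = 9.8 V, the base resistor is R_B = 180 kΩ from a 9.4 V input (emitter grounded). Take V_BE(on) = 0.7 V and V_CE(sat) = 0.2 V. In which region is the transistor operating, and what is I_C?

Assume active: I_B = (9.4 − 0.7)/180 = 0.0483 mA, giving I_C = β·I_B = 2.42 mA.
But then V_CE = 9.8 − 2.42×5.6 = -3.73 V < V_CE(sat) = 0.2 V — impossible in the active region.
So the transistor is saturated. With V_CE = 0.2 V, I_C = (V_CC − 0.2)/R_C = 9.6/5.6 = 1.71 mA.
Check: β·I_B = 2.42 mA > I_C = 1.71 mA, confirming saturation.

saturation; I_C ≈ 1.7 mA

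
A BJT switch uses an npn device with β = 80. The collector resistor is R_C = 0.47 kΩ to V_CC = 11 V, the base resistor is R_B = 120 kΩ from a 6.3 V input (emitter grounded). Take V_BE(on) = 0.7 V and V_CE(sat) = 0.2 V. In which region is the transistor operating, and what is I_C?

Assume active. Base-emitter loop: I_B = (V_BB − V_BE)/R_B = (6.3 − 0.7)/120 = 0.0467 mA.
I_C = β·I_B = 80×0.0467 = 3.73 mA.
V_CE = V_CC − I_C·R_C = 11 − 3.73×0.47 = 9.25 V > V_CE(sat), so the active-region assumption holds.

active; I_C ≈ 3.7 mA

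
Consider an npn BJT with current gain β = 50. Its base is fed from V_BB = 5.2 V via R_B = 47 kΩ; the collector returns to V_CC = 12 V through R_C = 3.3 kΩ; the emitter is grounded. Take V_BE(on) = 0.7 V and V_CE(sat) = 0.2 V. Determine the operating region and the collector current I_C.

saturation; I_C ≈ 3.6 mA

Assume active: I_B = (5.2 − 0.7)/47 = 0.0957 mA, giving I_C = β·I_B = 4.79 mA.
But then V_CE = 12 − 4.79×3.3 = -3.8 V < V_CE(sat) = 0.2 V — impossible in the active region.
So the transistor is saturated. With V_CE = 0.2 V, I_C = (V_CC − 0.2)/R_C = 11.8/3.3 = 3.58 mA.
Check: β·I_B = 4.79 mA > I_C = 3.58 mA, confirming saturation.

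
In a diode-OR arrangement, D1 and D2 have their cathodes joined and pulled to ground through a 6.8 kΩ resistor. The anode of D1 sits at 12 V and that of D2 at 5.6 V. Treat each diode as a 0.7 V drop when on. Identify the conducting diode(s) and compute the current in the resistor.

Only D1 conducts; I_R ≈ 1.7 mA

Assume both conduct. Then node N would need to be at both 12−0.7 = 11.3 V and 5.6−0.7 = 4.9 V, which is impossible.
Assume only D1 conducts: V_N = 12 − 0.7 = 11.3 V, so I_R = 11.3/6.8 = 1.66 mA.
Check D2: its anode-to-cathode voltage is 5.6 − 11.3 = -5.7 V < 0.7 V, so it is off. The assumption is consistent.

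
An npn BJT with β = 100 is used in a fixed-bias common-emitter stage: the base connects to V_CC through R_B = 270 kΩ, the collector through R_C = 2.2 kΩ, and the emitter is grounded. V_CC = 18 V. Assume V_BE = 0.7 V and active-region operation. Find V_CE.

V_CE ≈ 3.9 V

Base loop: V_CC = I_B·R_B + V_BE, so I_B = (18 − 0.7)/270 kΩ = 0.0641 mA.
In the active region I_C = β·I_B = 100 × 0.0641 = 6.41 mA.
Collector loop: V_CE = V_CC − I_C·R_C = 18 − 6.41×2.2 = 3.9 V.
Since V_CE = 3.9 V > V_CE(sat) ≈ 0.2 V, the transistor is in the active region as assumed.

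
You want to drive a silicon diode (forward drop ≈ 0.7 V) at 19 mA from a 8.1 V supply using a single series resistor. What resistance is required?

The resistor drops V_S − V_D = 8.1 − 0.7 = 7.4 V at 19 mA.
R = 7.4 V / 19 mA = 0.389 kΩ.

R ≈ 0.39 kΩ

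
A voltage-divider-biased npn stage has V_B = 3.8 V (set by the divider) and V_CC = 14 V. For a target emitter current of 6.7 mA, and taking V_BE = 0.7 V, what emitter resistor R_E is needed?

V_E = V_B − V_BE = 3.8 − 0.7 = 3.1 V.
R_E = V_E / I_E = 3.1 / 6.7 = 0.463 kΩ.

R_E ≈ 0.46 kΩ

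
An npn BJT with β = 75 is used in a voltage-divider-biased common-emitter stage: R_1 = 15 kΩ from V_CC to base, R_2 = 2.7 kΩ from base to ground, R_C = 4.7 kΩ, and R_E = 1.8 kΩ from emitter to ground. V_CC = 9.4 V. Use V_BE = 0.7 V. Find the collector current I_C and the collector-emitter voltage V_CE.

Thevenize the base divider: V_Th = V_CC·R_2/(R_1+R_2) = 9.4×2.7/17.7 = 1.43 V, R_Th = R_1‖R_2 = 2.29 kΩ.
Base-emitter loop: V_Th = I_B·R_Th + V_BE + (β+1)I_B·R_E, so I_B = (1.43 − 0.7) / (2.29 + 76×1.8) = 0.00528 mA.
I_C = β·I_B = 75×0.00528 = 0.396 mA, and I_E = (β+1)I_B = 0.401 mA.
V_CE = V_CC − I_C·R_C − I_E·R_E = 9.4 − 0.396×4.7 − 0.401×1.8 = 6.82 V.
V_CE = 6.82 V > 0.2 V confirms active-region operation.

I_C ≈ 0.4 mA, V_CE ≈ 6.8 V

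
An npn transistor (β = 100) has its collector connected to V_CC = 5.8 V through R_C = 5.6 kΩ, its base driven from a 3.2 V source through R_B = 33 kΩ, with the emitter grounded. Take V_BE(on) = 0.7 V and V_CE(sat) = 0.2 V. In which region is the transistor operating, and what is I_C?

saturation; I_C ≈ 1 mA

Assume active: I_B = (3.2 − 0.7)/33 = 0.0758 mA, giving I_C = β·I_B = 7.58 mA.
But then V_CE = 5.8 − 7.58×5.6 = -36.6 V < V_CE(sat) = 0.2 V — impossible in the active region.
So the transistor is saturated. With V_CE = 0.2 V, I_C = (V_CC − 0.2)/R_C = 5.6/5.6 = 1 mA.
Check: β·I_B = 7.58 mA > I_C = 1 mA, confirming saturation.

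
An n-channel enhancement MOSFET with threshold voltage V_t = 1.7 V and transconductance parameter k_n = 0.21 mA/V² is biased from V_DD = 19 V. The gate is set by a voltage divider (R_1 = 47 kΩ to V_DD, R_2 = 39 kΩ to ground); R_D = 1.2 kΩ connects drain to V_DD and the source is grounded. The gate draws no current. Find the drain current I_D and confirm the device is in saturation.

I_D ≈ 5 mA

V_G = V_DD·R_2/(R_1+R_2) = 19×39/86 = 8.62 V. With the source grounded, V_GS = V_G = 8.62 V.
Assume saturation: I_D = (k_n/2)(V_GS − V_t)² = (0.21/2)×(8.62 − 1.7)² = 0.105×6.92² = 5.02 mA.
V_DS = V_DD − I_D·R_D = 19 − 5.02×1.2 = 13 V.
Saturation requires V_DS ≥ V_GS − V_t = 6.92 V; 13 ≥ 6.92 ✓.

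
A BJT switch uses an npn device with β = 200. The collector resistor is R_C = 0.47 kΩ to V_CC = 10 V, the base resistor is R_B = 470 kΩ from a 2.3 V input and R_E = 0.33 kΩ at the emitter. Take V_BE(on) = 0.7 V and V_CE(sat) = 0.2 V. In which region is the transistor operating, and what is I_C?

active; I_C ≈ 0.6 mA

Assume active. Base-emitter loop: I_B = (V_BB − V_BE)/(R_B + (β+1)R_E) = (2.3 − 0.7)/(470 + 201×0.33) = 0.00298 mA.
I_C = β·I_B = 200×0.00298 = 0.597 mA.
V_CE = V_CC − I_C·R_C − I_E·R_E = 10 − 0.597×0.47 − 0.6×0.33 = 9.52 V > V_CE(sat), so the active-region assumption holds.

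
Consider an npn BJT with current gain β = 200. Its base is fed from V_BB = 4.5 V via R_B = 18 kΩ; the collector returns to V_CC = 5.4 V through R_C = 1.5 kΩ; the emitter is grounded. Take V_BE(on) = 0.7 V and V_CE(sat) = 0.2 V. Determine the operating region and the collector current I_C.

saturation; I_C ≈ 3.5 mA

Assume active: I_B = (4.5 − 0.7)/18 = 0.211 mA, giving I_C = β·I_B = 42.2 mA.
But then V_CE = 5.4 − 42.2×1.5 = -57.9 V < V_CE(sat) = 0.2 V — impossible in the active region.
So the transistor is saturated. With V_CE = 0.2 V, I_C = (V_CC − 0.2)/R_C = 5.2/1.5 = 3.47 mA.
Check: β·I_B = 42.2 mA > I_C = 3.47 mA, confirming saturation.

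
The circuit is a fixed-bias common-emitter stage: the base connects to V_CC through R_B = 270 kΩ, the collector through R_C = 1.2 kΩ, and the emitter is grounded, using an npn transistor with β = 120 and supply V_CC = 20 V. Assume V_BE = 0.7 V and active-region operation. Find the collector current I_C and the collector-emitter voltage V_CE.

Base loop: V_CC = I_B·R_B + V_BE, so I_B = (20 − 0.7)/270 kΩ = 0.0715 mA.
In the active region I_C = β·I_B = 120 × 0.0715 = 8.58 mA.
Collector loop: V_CE = V_CC − I_C·R_C = 20 − 8.58×1.2 = 9.71 V.
Since V_CE = 9.71 V > V_CE(sat) ≈ 0.2 V, the transistor is in the active region as assumed.

I_C ≈ 8.6 mA, V_CE ≈ 9.7 V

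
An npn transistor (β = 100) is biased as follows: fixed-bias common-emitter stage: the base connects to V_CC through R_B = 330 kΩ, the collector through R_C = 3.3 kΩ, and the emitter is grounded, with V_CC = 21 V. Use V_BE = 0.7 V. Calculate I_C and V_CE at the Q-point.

Base loop: V_CC = I_B·R_B + V_BE, so I_B = (21 − 0.7)/330 kΩ = 0.0615 mA.
In the active region I_C = β·I_B = 100 × 0.0615 = 6.15 mA.
Collector loop: V_CE = V_CC − I_C·R_C = 21 − 6.15×3.3 = 0.7 V.
Since V_CE = 0.7 V > V_CE(sat) ≈ 0.2 V, the transistor is in the active region as assumed.

I_C ≈ 6.2 mA, V_CE ≈ 0.7 V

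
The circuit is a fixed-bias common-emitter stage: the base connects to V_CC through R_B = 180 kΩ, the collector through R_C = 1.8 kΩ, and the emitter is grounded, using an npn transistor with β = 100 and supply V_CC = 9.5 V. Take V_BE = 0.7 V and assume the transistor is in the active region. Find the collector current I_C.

I_C ≈ 4.9 mA

Base loop: V_CC = I_B·R_B + V_BE, so I_B = (9.5 − 0.7)/180 kΩ = 0.0489 mA.
In the active region I_C = β·I_B = 100 × 0.0489 = 4.89 mA.
Collector loop: V_CE = V_CC − I_C·R_C = 9.5 − 4.89×1.8 = 0.7 V.
Since V_CE = 0.7 V > V_CE(sat) ≈ 0.2 V, the transistor is in the active region as assumed.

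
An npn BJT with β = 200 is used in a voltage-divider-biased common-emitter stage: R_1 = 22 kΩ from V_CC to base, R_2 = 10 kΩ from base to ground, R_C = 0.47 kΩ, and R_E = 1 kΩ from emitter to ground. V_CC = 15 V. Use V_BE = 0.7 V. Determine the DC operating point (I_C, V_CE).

I_C ≈ 3.8 mA, V_CE ≈ 9.3 V

Thevenize the base divider: V_Th = V_CC·R_2/(R_1+R_2) = 15×10/32 = 4.69 V, R_Th = R_1‖R_2 = 6.88 kΩ.
Base-emitter loop: V_Th = I_B·R_Th + V_BE + (β+1)I_B·R_E, so I_B = (4.69 − 0.7) / (6.88 + 201×1) = 0.0192 mA.
I_C = β·I_B = 200×0.0192 = 3.84 mA, and I_E = (β+1)I_B = 3.86 mA.
V_CE = V_CC − I_C·R_C − I_E·R_E = 15 − 3.84×0.47 − 3.86×1 = 9.34 V.
V_CE = 9.34 V > 0.2 V confirms active-region operation.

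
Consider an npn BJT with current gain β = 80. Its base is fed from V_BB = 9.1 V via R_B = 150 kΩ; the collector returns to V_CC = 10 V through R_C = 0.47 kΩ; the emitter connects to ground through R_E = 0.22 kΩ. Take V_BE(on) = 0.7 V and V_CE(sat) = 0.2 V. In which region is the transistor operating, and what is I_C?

Assume active. Base-emitter loop: I_B = (V_BB − V_BE)/(R_B + (β+1)R_E) = (9.1 − 0.7)/(150 + 81×0.22) = 0.0501 mA.
I_C = β·I_B = 80×0.0501 = 4 mA.
V_CE = V_CC − I_C·R_C − I_E·R_E = 10 − 4×0.47 − 4.05×0.22 = 7.23 V > V_CE(sat), so the active-region assumption holds.

active; I_C ≈ 4 mA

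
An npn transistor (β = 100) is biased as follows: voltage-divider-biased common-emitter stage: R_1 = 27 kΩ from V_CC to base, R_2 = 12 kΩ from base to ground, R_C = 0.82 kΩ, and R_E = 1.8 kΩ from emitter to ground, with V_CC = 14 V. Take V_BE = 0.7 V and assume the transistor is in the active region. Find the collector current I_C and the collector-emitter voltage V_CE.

Thevenize the base divider: V_Th = V_CC·R_2/(R_1+R_2) = 14×12/39 = 4.31 V, R_Th = R_1‖R_2 = 8.31 kΩ.
Base-emitter loop: V_Th = I_B·R_Th + V_BE + (β+1)I_B·R_E, so I_B = (4.31 − 0.7) / (8.31 + 101×1.8) = 0.019 mA.
I_C = β·I_B = 100×0.019 = 1.9 mA, and I_E = (β+1)I_B = 1.92 mA.
V_CE = V_CC − I_C·R_C − I_E·R_E = 14 − 1.9×0.82 − 1.92×1.8 = 8.99 V.
V_CE = 8.99 V > 0.2 V confirms active-region operation.

I_C ≈ 1.9 mA, V_CE ≈ 9 V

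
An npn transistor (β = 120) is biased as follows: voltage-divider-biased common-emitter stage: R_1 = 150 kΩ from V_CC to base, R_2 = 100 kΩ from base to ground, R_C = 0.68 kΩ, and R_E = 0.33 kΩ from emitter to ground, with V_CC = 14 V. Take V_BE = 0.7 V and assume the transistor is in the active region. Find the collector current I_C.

I_C ≈ 5.9 mA

Thevenize the base divider: V_Th = V_CC·R_2/(R_1+R_2) = 14×100/250 = 5.6 V, R_Th = R_1‖R_2 = 60 kΩ.
Base-emitter loop: V_Th = I_B·R_Th + V_BE + (β+1)I_B·R_E, so I_B = (5.6 − 0.7) / (60 + 121×0.33) = 0.049 mA.
I_C = β·I_B = 120×0.049 = 5.88 mA, and I_E = (β+1)I_B = 5.93 mA.
V_CE = V_CC − I_C·R_C − I_E·R_E = 14 − 5.88×0.68 − 5.93×0.33 = 8.04 V.
V_CE = 8.04 V > 0.2 V confirms active-region operation.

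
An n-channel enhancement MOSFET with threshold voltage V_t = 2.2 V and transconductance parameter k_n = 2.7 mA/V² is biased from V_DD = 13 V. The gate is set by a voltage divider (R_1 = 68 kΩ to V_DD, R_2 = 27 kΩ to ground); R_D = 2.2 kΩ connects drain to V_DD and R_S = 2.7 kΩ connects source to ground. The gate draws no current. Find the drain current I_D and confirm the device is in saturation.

V_G = V_DD·R_2/(R_1+R_2) = 13×27/95 = 3.69 V.
Assume saturation: I_D = (k_n/2)(V_GS − V_t)² with V_GS = V_G − I_D·R_S = 3.69 − 2.7·I_D.
Substituting gives 9.84·I_D² − 11.9·I_D + 3.02 = 0, with roots I_D = 0.362 or 0.847 mA.
The root I_D = 0.847 mA gives V_GS = 1.41 V ≤ V_t, so take I_D = 0.362 mA.
Then V_GS = 2.72 V and V_DS = V_DD − I_D(R_D+R_S) = 13 − 0.362×4.9 = 11.2 V.
Saturation requires V_DS ≥ V_GS − V_t = 0.518 V; 11.2 ≥ 0.518 ✓.

I_D ≈ 0.36 mA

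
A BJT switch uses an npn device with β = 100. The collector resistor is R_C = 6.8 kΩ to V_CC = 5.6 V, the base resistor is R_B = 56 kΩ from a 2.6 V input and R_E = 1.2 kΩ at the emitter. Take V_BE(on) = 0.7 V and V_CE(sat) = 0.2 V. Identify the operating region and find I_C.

Assume active: I_B = (2.6 − 0.7)/(56 + 101×1.2) = 0.0107 mA, I_C = β·I_B = 1.07 mA.
Then V_CE = 5.6 − 1.07×6.8 − 1.08×1.2 = -2.99 V < 0.2 V — the active assumption fails.
Re-solve with V_CE = 0.2 V. KCL at the emitter: V_E/R_E = (V_BB−0.7−V_E)/R_B + (V_CC−0.2−V_E)/R_C, giving V_E = 0.829 V.
I_C = (V_CC − 0.2 − V_E)/R_C = (5.4 − 0.829)/6.8 = 0.672 mA.
Check: I_B = (1.9 − 0.829)/56 = 0.0191 mA, and β·I_B = 1.91 mA > I_C, confirming saturation.

saturation; I_C ≈ 0.67 mA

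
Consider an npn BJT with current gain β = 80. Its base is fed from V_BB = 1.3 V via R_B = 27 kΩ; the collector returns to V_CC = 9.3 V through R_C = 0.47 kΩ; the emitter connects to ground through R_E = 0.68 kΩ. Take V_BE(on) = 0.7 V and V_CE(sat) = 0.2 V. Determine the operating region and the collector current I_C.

active; I_C ≈ 0.58 mA

Assume active. Base-emitter loop: I_B = (V_BB − V_BE)/(R_B + (β+1)R_E) = (1.3 − 0.7)/(27 + 81×0.68) = 0.00731 mA.
I_C = β·I_B = 80×0.00731 = 0.585 mA.
V_CE = V_CC − I_C·R_C − I_E·R_E = 9.3 − 0.585×0.47 − 0.592×0.68 = 8.62 V > V_CE(sat), so the active-region assumption holds.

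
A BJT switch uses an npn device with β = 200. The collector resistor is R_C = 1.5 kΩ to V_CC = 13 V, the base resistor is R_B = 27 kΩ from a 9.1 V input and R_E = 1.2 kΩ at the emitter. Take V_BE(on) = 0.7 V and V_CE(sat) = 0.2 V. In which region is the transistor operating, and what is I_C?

saturation; I_C ≈ 4.7 mA

Assume active: I_B = (9.1 − 0.7)/(27 + 201×1.2) = 0.0313 mA, I_C = β·I_B = 6.26 mA.
Then V_CE = 13 − 6.26×1.5 − 6.3×1.2 = -3.95 V < 0.2 V — the active assumption fails.
Re-solve with V_CE = 0.2 V. KCL at the emitter: V_E/R_E = (V_BB−0.7−V_E)/R_B + (V_CC−0.2−V_E)/R_C, giving V_E = 5.75 V.
I_C = (V_CC − 0.2 − V_E)/R_C = (12.8 − 5.75)/1.5 = 4.7 mA.
Check: I_B = (8.4 − 5.75)/27 = 0.098 mA, and β·I_B = 19.6 mA > I_C, confirming saturation.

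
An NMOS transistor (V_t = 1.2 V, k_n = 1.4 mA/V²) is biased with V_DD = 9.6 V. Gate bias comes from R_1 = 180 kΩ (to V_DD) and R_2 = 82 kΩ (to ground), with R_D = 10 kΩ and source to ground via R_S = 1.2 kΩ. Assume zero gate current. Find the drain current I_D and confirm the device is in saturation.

I_D ≈ 0.68 mA

V_G = V_DD·R_2/(R_1+R_2) = 9.6×82/262 = 3 V.
Assume saturation: I_D = (k_n/2)(V_GS − V_t)² with V_GS = V_G − I_D·R_S = 3 − 1.2·I_D.
Substituting gives 1.01·I_D² − 4.03·I_D + 2.28 = 0, with roots I_D = 0.682 or 3.32 mA.
The root I_D = 3.32 mA gives V_GS = -0.977 V ≤ V_t, so take I_D = 0.682 mA.
Then V_GS = 2.19 V and V_DS = V_DD − I_D(R_D+R_S) = 9.6 − 0.682×11.2 = 1.97 V.
Saturation requires V_DS ≥ V_GS − V_t = 0.987 V; 1.97 ≥ 0.987 ✓.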